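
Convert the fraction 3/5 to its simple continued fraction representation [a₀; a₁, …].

[0; 1, 1, 2]

⌊3/5⌋ = 0, remainder 3
⌊5/3⌋ = 1, remainder 2
⌊3/2⌋ = 1, remainder 1
⌊2/1⌋ = 2, remainder 0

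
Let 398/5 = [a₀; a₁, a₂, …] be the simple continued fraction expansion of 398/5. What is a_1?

1

398 = 79·5 + 3, so a_0 = 79
5 = 1·3 + 2, so a_1 = 1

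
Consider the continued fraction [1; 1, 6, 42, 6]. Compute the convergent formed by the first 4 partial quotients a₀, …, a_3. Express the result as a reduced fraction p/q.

548/295

a_0 = 1: 1/1
a_1 = 1: 2/1
a_2 = 6: 13/7
a_3 = 42: 548/295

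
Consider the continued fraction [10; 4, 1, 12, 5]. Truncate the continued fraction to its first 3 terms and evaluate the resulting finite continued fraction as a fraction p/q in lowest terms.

Start with 1.
4 + 1/(1/1) = 4 + 1/1 = 5/1
10 + 1/(5/1) = 10 + 1/5 = 51/5

51/5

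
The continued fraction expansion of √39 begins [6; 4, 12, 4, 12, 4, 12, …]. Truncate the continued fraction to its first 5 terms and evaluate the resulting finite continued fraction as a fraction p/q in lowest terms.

Start with 12.
4 + 1/(12/1) = 4 + 1/12 = 49/12
12 + 1/(49/12) = 12 + 12/49 = 600/49
4 + 1/(600/49) = 4 + 49/600 = 2449/600
6 + 1/(2449/600) = 6 + 600/2449 = 15294/2449

15294/2449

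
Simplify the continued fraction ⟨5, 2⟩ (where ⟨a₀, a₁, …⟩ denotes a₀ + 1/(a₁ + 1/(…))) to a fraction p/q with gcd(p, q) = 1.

Start with 2.
5 + 1/(2/1) = 5 + 1/2 = 11/2

11/2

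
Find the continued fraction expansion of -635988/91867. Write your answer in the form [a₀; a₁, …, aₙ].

[-7; 12, 1, 37, 14, 3, 4]

⌊-635988/91867⌋ = -7, remainder 7081
⌊91867/7081⌋ = 12, remainder 6895
⌊7081/6895⌋ = 1, remainder 186
⌊6895/186⌋ = 37, remainder 13
⌊186/13⌋ = 14, remainder 4
⌊13/4⌋ = 3, remainder 1
⌊4/1⌋ = 4, remainder 0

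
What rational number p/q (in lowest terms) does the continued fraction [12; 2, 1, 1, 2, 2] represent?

384/31

Compute successive convergents:
a_0 = 12: 12/1
a_1 = 2: 25/2
a_2 = 1: 37/3
a_3 = 1: 62/5
a_4 = 2: 161/13
a_5 = 2: 384/31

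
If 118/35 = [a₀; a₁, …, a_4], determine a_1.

2

118 ÷ 35 → quotient 3, remainder 13
35 ÷ 13 → quotient 2, remainder 9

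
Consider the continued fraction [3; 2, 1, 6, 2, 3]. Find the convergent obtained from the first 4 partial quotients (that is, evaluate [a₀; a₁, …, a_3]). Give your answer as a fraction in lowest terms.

67/20

Start with 6.
1 + 1/(6/1) = 1 + 1/6 = 7/6
2 + 1/(7/6) = 2 + 6/7 = 20/7
3 + 1/(20/7) = 3 + 7/20 = 67/20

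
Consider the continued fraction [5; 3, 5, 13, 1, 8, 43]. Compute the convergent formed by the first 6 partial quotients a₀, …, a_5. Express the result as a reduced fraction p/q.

a_0 = 5: 5/1
a_1 = 3: 16/3
a_2 = 5: 85/16
a_3 = 13: 1121/211
a_4 = 1: 1206/227
a_5 = 8: 10769/2027

10769/2027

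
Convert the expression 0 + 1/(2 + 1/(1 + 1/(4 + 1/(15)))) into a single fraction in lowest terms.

Start with 15.
4 + 1/(15/1) = 4 + 1/15 = 61/15
1 + 1/(61/15) = 1 + 15/61 = 76/61
2 + 1/(76/61) = 2 + 61/76 = 213/76
0 + 1/(213/76) = 0 + 76/213 = 76/213

76/213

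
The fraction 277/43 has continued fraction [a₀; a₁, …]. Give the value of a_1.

Apply division with remainder until the remainder is 0:
⌊277/43⌋ = 6, remainder 19
⌊43/19⌋ = 2, remainder 5

2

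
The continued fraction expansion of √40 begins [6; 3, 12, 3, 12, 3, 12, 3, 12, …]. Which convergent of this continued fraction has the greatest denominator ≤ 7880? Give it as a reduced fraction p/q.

27379/4329

a_0 = 6: 6/1  (≤ bound)
a_1 = 3: 19/3  (≤ bound)
a_2 = 12: 234/37  (≤ bound)
a_3 = 3: 721/114  (≤ bound)
a_4 = 12: 8886/1405  (≤ bound)
a_5 = 3: 27379/4329  (≤ bound)
a_6 = 12: 337434/53353  (> 7880, stop)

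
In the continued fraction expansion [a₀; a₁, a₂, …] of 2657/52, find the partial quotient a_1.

10

Apply division with remainder until the remainder is 0:
⌊2657/52⌋ = 51, remainder 5
⌊52/5⌋ = 10, remainder 2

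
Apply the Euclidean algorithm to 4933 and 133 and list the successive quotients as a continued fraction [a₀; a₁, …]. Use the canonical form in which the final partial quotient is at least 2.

Run the Euclidean algorithm, recording each quotient:
⌊4933/133⌋ = 37, remainder 12
⌊133/12⌋ = 11, remainder 1
⌊12/1⌋ = 12, remainder 0

[37; 11, 12]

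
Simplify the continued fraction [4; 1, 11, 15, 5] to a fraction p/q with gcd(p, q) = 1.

Use the convergent recurrence hₖ = aₖ·hₖ₋₁ + hₖ₋₂ (and likewise for the denominators kₖ):
a_0 = 4: 4/1
a_1 = 1: 5/1
a_2 = 11: 59/12
a_3 = 15: 890/181
a_4 = 5: 4509/917

4509/917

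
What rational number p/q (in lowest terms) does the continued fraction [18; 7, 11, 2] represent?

Start with 2.
11 + 1/(2/1) = 11 + 1/2 = 23/2
7 + 1/(23/2) = 7 + 2/23 = 163/23
18 + 1/(163/23) = 18 + 23/163 = 2957/163

2957/163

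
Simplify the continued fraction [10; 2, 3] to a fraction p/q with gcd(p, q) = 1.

73/7

a_0 = 10: 10/1
a_1 = 2: 21/2
a_2 = 3: 73/7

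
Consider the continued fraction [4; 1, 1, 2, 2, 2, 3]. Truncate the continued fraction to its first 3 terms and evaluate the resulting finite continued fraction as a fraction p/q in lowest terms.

Starting at the tail and folding back:
Start with 1.
1 + 1/(1/1) = 1 + 1/1 = 2/1
4 + 1/(2/1) = 4 + 1/2 = 9/2

9/2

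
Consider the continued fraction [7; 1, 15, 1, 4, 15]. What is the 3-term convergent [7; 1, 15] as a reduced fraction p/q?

Build up convergents one term at a time:
a_0 = 7: 7/1
a_1 = 1: 8/1
a_2 = 15: 127/16

127/16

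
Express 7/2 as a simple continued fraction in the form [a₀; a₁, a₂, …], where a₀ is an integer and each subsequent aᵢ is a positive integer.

[3; 2]

Repeatedly divide and take the remainder:
⌊7/2⌋ = 3, remainder 1
⌊2/1⌋ = 2, remainder 0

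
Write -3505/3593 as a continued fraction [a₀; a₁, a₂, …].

[-1; 40, 1, 4, 1, 6, 2]

Run the Euclidean algorithm, recording each quotient:
⌊-3505/3593⌋ = -1, remainder 88
⌊3593/88⌋ = 40, remainder 73
⌊88/73⌋ = 1, remainder 15
⌊73/15⌋ = 4, remainder 13
⌊15/13⌋ = 1, remainder 2
⌊13/2⌋ = 6, remainder 1
⌊2/1⌋ = 2, remainder 0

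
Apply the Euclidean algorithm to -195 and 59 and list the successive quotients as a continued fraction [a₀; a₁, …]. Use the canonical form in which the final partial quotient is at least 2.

Repeatedly divide and take the remainder:
-195 ÷ 59 → quotient -4, remainder 41
59 ÷ 41 → quotient 1, remainder 18
41 ÷ 18 → quotient 2, remainder 5
18 ÷ 5 → quotient 3, remainder 3
5 ÷ 3 → quotient 1, remainder 2
3 ÷ 2 → quotient 1, remainder 1
2 ÷ 1 → quotient 2, remainder 0

[-4; 1, 2, 3, 1, 1, 2]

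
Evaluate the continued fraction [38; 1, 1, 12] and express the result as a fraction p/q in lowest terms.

a_0 = 38: 38/1
a_1 = 1: 39/1
a_2 = 1: 77/2
a_3 = 12: 963/25

963/25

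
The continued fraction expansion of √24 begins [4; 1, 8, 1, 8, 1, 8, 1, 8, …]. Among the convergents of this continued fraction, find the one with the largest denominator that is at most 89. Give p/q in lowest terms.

a_0 = 4: 4/1  (≤ bound)
a_1 = 1: 5/1  (≤ bound)
a_2 = 8: 44/9  (≤ bound)
a_3 = 1: 49/10  (≤ bound)
a_4 = 8: 436/89  (≤ bound)
a_5 = 1: 485/99  (> 89, stop)

436/89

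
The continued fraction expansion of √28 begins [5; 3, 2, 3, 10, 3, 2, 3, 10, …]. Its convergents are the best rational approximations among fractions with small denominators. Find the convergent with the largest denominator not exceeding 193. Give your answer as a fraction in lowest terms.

127/24

a_0 = 5: 5/1  (≤ bound)
a_1 = 3: 16/3  (≤ bound)
a_2 = 2: 37/7  (≤ bound)
a_3 = 3: 127/24  (≤ bound)
a_4 = 10: 1307/247  (> 193, stop)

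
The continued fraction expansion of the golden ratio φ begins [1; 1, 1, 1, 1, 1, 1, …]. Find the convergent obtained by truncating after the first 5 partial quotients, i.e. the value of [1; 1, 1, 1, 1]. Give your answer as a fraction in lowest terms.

Compute successive convergents:
a_0 = 1: 1/1
a_1 = 1: 2/1
a_2 = 1: 3/2
a_3 = 1: 5/3
a_4 = 1: 8/5

8/5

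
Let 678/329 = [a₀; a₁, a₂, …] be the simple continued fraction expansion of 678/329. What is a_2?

2

Run the Euclidean algorithm, recording each quotient:
678 = 2·329 + 20, so a_0 = 2
329 = 16·20 + 9, so a_1 = 16
20 = 2·9 + 2, so a_2 = 2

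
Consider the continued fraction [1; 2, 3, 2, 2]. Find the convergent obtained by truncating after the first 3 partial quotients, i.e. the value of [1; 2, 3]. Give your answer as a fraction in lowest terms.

10/7

Starting at the tail and folding back:
Start with 3.
2 + 1/(3/1) = 2 + 1/3 = 7/3
1 + 1/(7/3) = 1 + 3/7 = 10/7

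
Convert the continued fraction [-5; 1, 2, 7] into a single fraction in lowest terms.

Use the convergent recurrence hₖ = aₖ·hₖ₋₁ + hₖ₋₂ (and likewise for the denominators kₖ):
a_0 = -5: -5/1
a_1 = 1: -4/1
a_2 = 2: -13/3
a_3 = 7: -95/22

-95/22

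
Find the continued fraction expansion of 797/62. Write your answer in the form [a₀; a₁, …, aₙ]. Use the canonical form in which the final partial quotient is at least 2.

[12; 1, 5, 1, 8]

797 = 12·62 + 53, so a_0 = 12
62 = 1·53 + 9, so a_1 = 1
53 = 5·9 + 8, so a_2 = 5
9 = 1·8 + 1, so a_3 = 1
8 = 8·1 + 0, so a_4 = 8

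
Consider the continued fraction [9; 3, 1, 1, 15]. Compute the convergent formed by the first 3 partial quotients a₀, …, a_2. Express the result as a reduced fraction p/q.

Starting at the tail and folding back:
Start with 1.
3 + 1/(1/1) = 3 + 1/1 = 4/1
9 + 1/(4/1) = 9 + 1/4 = 37/4

37/4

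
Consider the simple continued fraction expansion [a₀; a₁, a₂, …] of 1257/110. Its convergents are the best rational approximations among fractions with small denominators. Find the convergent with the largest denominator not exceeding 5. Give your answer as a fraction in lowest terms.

57/5

a_0 = 11: 11/1  (≤ bound)
a_1 = 2: 23/2  (≤ bound)
a_2 = 2: 57/5  (≤ bound)
a_3 = 1: 80/7  (> 5, stop)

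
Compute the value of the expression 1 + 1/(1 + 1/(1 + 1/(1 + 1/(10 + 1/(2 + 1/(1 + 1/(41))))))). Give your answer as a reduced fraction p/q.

6835/4126

Start with 41.
1 + 1/(41/1) = 1 + 1/41 = 42/41
2 + 1/(42/41) = 2 + 41/42 = 125/42
10 + 1/(125/42) = 10 + 42/125 = 1292/125
1 + 1/(1292/125) = 1 + 125/1292 = 1417/1292
1 + 1/(1417/1292) = 1 + 1292/1417 = 2709/1417
1 + 1/(2709/1417) = 1 + 1417/2709 = 4126/2709
1 + 1/(4126/2709) = 1 + 2709/4126 = 6835/4126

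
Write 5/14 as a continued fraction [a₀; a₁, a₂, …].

5 = 0·14 + 5, so a_0 = 0
14 = 2·5 + 4, so a_1 = 2
5 = 1·4 + 1, so a_2 = 1
4 = 4·1 + 0, so a_3 = 4

[0; 2, 1, 4]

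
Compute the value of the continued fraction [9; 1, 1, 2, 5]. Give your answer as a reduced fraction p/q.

Starting at the tail and folding back:
Start with 5.
2 + 1/(5/1) = 2 + 1/5 = 11/5
1 + 1/(11/5) = 1 + 5/11 = 16/11
1 + 1/(16/11) = 1 + 11/16 = 27/16
9 + 1/(27/16) = 9 + 16/27 = 259/27

259/27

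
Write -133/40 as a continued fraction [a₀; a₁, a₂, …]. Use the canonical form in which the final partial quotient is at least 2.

Apply division with remainder until the remainder is 0:
-133 ÷ 40 → quotient -4, remainder 27
40 ÷ 27 → quotient 1, remainder 13
27 ÷ 13 → quotient 2, remainder 1
13 ÷ 1 → quotient 13, remainder 0

[-4; 1, 2, 13]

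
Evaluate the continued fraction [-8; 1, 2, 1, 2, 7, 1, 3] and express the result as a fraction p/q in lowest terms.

-2596/357

Build up convergents one term at a time:
a_0 = -8: -8/1
a_1 = 1: -7/1
a_2 = 2: -22/3
a_3 = 1: -29/4
a_4 = 2: -80/11
a_5 = 7: -589/81
a_6 = 1: -669/92
a_7 = 3: -2596/357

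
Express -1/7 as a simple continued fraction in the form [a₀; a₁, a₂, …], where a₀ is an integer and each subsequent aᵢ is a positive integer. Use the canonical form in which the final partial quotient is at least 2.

-1 = -1·7 + 6, so a_0 = -1
7 = 1·6 + 1, so a_1 = 1
6 = 6·1 + 0, so a_2 = 6

[-1; 1, 6]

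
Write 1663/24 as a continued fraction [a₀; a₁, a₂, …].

[69; 3, 2, 3]

1663 = 69·24 + 7, so a_0 = 69
24 = 3·7 + 3, so a_1 = 3
7 = 2·3 + 1, so a_2 = 2
3 = 3·1 + 0, so a_3 = 3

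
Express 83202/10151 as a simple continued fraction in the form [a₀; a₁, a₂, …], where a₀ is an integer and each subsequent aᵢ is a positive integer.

[8; 5, 11, 60, 3]

Apply division with remainder until the remainder is 0:
83202 = 8·10151 + 1994, so a_0 = 8
10151 = 5·1994 + 181, so a_1 = 5
1994 = 11·181 + 3, so a_2 = 11
181 = 60·3 + 1, so a_3 = 60
3 = 3·1 + 0, so a_4 = 3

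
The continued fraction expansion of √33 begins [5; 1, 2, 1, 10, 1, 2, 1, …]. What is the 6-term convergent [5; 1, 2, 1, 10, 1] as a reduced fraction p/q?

270/47

a_0 = 5: 5/1
a_1 = 1: 6/1
a_2 = 2: 17/3
a_3 = 1: 23/4
a_4 = 10: 247/43
a_5 = 1: 270/47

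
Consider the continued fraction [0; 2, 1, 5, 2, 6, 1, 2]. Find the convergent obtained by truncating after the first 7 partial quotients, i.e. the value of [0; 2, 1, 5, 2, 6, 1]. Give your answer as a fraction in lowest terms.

97/276

a_0 = 0: 0/1
a_1 = 2: 1/2
a_2 = 1: 1/3
a_3 = 5: 6/17
a_4 = 2: 13/37
a_5 = 6: 84/239
a_6 = 1: 97/276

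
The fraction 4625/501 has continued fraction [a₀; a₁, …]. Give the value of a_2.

3

Apply division with remainder until the remainder is 0:
4625 ÷ 501 → quotient 9, remainder 116
501 ÷ 116 → quotient 4, remainder 37
116 ÷ 37 → quotient 3, remainder 5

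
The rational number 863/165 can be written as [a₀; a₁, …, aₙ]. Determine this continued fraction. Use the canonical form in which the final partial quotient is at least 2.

[5; 4, 2, 1, 12]

863 ÷ 165 → quotient 5, remainder 38
165 ÷ 38 → quotient 4, remainder 13
38 ÷ 13 → quotient 2, remainder 12
13 ÷ 12 → quotient 1, remainder 1
12 ÷ 1 → quotient 12, remainder 0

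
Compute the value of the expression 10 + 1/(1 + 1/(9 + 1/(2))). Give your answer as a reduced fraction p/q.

a_0 = 10: 10/1
a_1 = 1: 11/1
a_2 = 9: 109/10
a_3 = 2: 229/21

229/21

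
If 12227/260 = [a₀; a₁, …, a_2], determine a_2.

7

12227 = 47·260 + 7, so a_0 = 47
260 = 37·7 + 1, so a_1 = 37
7 = 7·1 + 0, so a_2 = 7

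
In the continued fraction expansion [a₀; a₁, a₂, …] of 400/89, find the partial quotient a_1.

2

400 ÷ 89 → quotient 4, remainder 44
89 ÷ 44 → quotient 2, remainder 1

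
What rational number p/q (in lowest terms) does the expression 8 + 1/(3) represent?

25/3

Start with 3.
8 + 1/(3/1) = 8 + 1/3 = 25/3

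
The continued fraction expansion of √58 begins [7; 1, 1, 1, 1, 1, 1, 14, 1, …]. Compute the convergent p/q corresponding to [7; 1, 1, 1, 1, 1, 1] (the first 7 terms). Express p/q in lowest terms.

99/13

Work from the innermost term outward:
Start with 1.
1 + 1/(1/1) = 1 + 1/1 = 2/1
1 + 1/(2/1) = 1 + 1/2 = 3/2
1 + 1/(3/2) = 1 + 2/3 = 5/3
1 + 1/(5/3) = 1 + 3/5 = 8/5
1 + 1/(8/5) = 1 + 5/8 = 13/8
7 + 1/(13/8) = 7 + 8/13 = 99/13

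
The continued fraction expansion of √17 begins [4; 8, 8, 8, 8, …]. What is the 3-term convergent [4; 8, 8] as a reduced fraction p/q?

Use the convergent recurrence hₖ = aₖ·hₖ₋₁ + hₖ₋₂ (and likewise for the denominators kₖ):
a_0 = 4: 4/1
a_1 = 8: 33/8
a_2 = 8: 268/65

268/65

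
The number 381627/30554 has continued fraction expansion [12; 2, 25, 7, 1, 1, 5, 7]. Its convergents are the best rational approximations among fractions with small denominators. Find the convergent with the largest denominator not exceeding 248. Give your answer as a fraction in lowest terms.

List convergents until the denominator exceeds the bound:
a_0 = 12: 12/1  (≤ bound)
a_1 = 2: 25/2  (≤ bound)
a_2 = 25: 637/51  (≤ bound)
a_3 = 7: 4484/359  (> 248, stop)

637/51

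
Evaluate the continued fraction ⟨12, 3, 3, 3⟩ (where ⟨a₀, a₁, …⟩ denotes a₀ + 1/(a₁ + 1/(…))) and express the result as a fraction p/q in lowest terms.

a_0 = 12: 12/1
a_1 = 3: 37/3
a_2 = 3: 123/10
a_3 = 3: 406/33

406/33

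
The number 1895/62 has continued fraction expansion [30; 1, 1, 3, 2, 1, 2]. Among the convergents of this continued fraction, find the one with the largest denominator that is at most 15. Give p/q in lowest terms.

a_0 = 30: 30/1  (≤ bound)
a_1 = 1: 31/1  (≤ bound)
a_2 = 1: 61/2  (≤ bound)
a_3 = 3: 214/7  (≤ bound)
a_4 = 2: 489/16  (> 15, stop)

214/7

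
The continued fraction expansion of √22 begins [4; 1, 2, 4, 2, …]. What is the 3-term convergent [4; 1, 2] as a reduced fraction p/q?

14/3

Use the convergent recurrence hₖ = aₖ·hₖ₋₁ + hₖ₋₂ (and likewise for the denominators kₖ):
a_0 = 4: 4/1
a_1 = 1: 5/1
a_2 = 2: 14/3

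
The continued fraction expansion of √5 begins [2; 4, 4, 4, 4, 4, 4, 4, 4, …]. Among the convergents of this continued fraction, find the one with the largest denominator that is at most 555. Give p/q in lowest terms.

682/305

a_0 = 2: 2/1  (≤ bound)
a_1 = 4: 9/4  (≤ bound)
a_2 = 4: 38/17  (≤ bound)
a_3 = 4: 161/72  (≤ bound)
a_4 = 4: 682/305  (≤ bound)
a_5 = 4: 2889/1292  (> 555, stop)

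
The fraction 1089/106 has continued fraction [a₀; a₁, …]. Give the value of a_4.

1

1089 ÷ 106 → quotient 10, remainder 29
106 ÷ 29 → quotient 3, remainder 19
29 ÷ 19 → quotient 1, remainder 10
19 ÷ 10 → quotient 1, remainder 9
10 ÷ 9 → quotient 1, remainder 1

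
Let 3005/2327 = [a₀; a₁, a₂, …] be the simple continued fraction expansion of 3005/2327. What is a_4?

Repeatedly divide and take the remainder:
⌊3005/2327⌋ = 1, remainder 678
⌊2327/678⌋ = 3, remainder 293
⌊678/293⌋ = 2, remainder 92
⌊293/92⌋ = 3, remainder 17
⌊92/17⌋ = 5, remainder 7

5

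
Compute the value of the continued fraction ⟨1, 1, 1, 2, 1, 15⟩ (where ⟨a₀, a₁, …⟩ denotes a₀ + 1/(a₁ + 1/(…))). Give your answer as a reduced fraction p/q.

173/110

Compute successive convergents:
a_0 = 1: 1/1
a_1 = 1: 2/1
a_2 = 1: 3/2
a_3 = 2: 8/5
a_4 = 1: 11/7
a_5 = 15: 173/110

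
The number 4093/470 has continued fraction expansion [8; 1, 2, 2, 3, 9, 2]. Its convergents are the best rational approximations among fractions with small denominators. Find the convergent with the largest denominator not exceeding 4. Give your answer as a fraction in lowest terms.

26/3

List convergents until the denominator exceeds the bound:
a_0 = 8: 8/1  (≤ bound)
a_1 = 1: 9/1  (≤ bound)
a_2 = 2: 26/3  (≤ bound)
a_3 = 2: 61/7  (> 4, stop)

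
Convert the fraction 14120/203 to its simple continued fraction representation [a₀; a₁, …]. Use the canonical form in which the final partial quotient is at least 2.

14120 = 69·203 + 113, so a_0 = 69
203 = 1·113 + 90, so a_1 = 1
113 = 1·90 + 23, so a_2 = 1
90 = 3·23 + 21, so a_3 = 3
23 = 1·21 + 2, so a_4 = 1
21 = 10·2 + 1, so a_5 = 10
2 = 2·1 + 0, so a_6 = 2

[69; 1, 1, 3, 1, 10, 2]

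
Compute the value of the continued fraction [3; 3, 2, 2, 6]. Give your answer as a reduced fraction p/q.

Start with 6.
2 + 1/(6/1) = 2 + 1/6 = 13/6
2 + 1/(13/6) = 2 + 6/13 = 32/13
3 + 1/(32/13) = 3 + 13/32 = 109/32
3 + 1/(109/32) = 3 + 32/109 = 359/109

359/109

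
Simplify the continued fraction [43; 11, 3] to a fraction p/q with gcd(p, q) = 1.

1465/34

Work from the innermost term outward:
Start with 3.
11 + 1/(3/1) = 11 + 1/3 = 34/3
43 + 1/(34/3) = 43 + 3/34 = 1465/34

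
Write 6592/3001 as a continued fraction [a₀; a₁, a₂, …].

Apply division with remainder until the remainder is 0:
6592 = 2·3001 + 590, so a_0 = 2
3001 = 5·590 + 51, so a_1 = 5
590 = 11·51 + 29, so a_2 = 11
51 = 1·29 + 22, so a_3 = 1
29 = 1·22 + 7, so a_4 = 1
22 = 3·7 + 1, so a_5 = 3
7 = 7·1 + 0, so a_6 = 7

[2; 5, 11, 1, 1, 3, 7]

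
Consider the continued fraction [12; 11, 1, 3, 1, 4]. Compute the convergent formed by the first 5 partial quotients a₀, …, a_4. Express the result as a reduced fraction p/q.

713/59

a_0 = 12: 12/1
a_1 = 11: 133/11
a_2 = 1: 145/12
a_3 = 3: 568/47
a_4 = 1: 713/59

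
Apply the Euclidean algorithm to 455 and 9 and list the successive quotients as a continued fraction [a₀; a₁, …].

Repeatedly divide and take the remainder:
455 ÷ 9 → quotient 50, remainder 5
9 ÷ 5 → quotient 1, remainder 4
5 ÷ 4 → quotient 1, remainder 1
4 ÷ 1 → quotient 4, remainder 0

[50; 1, 1, 4]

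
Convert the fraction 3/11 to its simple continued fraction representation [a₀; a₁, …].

3 = 0·11 + 3, so a_0 = 0
11 = 3·3 + 2, so a_1 = 3
3 = 1·2 + 1, so a_2 = 1
2 = 2·1 + 0, so a_3 = 2

[0; 3, 1, 2]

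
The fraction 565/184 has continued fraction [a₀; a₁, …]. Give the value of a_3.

2

⌊565/184⌋ = 3, remainder 13
⌊184/13⌋ = 14, remainder 2
⌊13/2⌋ = 6, remainder 1
⌊2/1⌋ = 2, remainder 0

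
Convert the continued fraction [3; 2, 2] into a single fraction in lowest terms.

17/5

a_0 = 3: 3/1
a_1 = 2: 7/2
a_2 = 2: 17/5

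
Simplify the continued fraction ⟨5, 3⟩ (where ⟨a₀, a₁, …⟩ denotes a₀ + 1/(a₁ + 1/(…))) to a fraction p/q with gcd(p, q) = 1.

16/3

Start with 3.
5 + 1/(3/1) = 5 + 1/3 = 16/3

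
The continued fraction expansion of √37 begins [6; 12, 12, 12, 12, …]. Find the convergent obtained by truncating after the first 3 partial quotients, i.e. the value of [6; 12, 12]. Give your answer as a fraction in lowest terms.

882/145

a_0 = 6: 6/1
a_1 = 12: 73/12
a_2 = 12: 882/145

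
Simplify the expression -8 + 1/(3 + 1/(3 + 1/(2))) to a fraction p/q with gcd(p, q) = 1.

Start with 2.
3 + 1/(2/1) = 3 + 1/2 = 7/2
3 + 1/(7/2) = 3 + 2/7 = 23/7
-8 + 1/(23/7) = -8 + 7/23 = -177/23

-177/23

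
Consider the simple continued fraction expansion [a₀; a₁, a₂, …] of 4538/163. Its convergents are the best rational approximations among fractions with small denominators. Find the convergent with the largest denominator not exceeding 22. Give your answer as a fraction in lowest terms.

529/19

List convergents until the denominator exceeds the bound:
a_0 = 27: 27/1  (≤ bound)
a_1 = 1: 28/1  (≤ bound)
a_2 = 5: 167/6  (≤ bound)
a_3 = 3: 529/19  (≤ bound)
a_4 = 1: 696/25  (> 22, stop)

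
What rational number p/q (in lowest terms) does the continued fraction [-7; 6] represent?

-41/6

Use the convergent recurrence hₖ = aₖ·hₖ₋₁ + hₖ₋₂ (and likewise for the denominators kₖ):
a_0 = -7: -7/1
a_1 = 6: -41/6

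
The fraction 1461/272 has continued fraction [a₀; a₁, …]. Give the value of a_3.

1461 = 5·272 + 101, so a_0 = 5
272 = 2·101 + 70, so a_1 = 2
101 = 1·70 + 31, so a_2 = 1
70 = 2·31 + 8, so a_3 = 2

2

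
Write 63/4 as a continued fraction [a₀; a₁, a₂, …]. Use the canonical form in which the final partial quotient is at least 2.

[15; 1, 3]

Repeatedly divide and take the remainder:
63 ÷ 4 → quotient 15, remainder 3
4 ÷ 3 → quotient 1, remainder 1
3 ÷ 1 → quotient 3, remainder 0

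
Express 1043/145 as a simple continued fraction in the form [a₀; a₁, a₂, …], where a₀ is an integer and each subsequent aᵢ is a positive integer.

[7; 5, 5, 1, 1, 2]

1043 ÷ 145 → quotient 7, remainder 28
145 ÷ 28 → quotient 5, remainder 5
28 ÷ 5 → quotient 5, remainder 3
5 ÷ 3 → quotient 1, remainder 2
3 ÷ 2 → quotient 1, remainder 1
2 ÷ 1 → quotient 2, remainder 0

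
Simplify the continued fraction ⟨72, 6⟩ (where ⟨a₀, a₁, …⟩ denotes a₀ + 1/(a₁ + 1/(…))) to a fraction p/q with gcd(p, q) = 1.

433/6

Work from the innermost term outward:
Start with 6.
72 + 1/(6/1) = 72 + 1/6 = 433/6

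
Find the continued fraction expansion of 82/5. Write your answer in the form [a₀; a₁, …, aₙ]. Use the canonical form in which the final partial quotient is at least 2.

[16; 2, 2]

Repeatedly divide and take the remainder:
⌊82/5⌋ = 16, remainder 2
⌊5/2⌋ = 2, remainder 1
⌊2/1⌋ = 2, remainder 0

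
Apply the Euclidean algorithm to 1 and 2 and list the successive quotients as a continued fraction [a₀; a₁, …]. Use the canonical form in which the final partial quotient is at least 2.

Apply division with remainder until the remainder is 0:
1 = 0·2 + 1, so a_0 = 0
2 = 2·1 + 0, so a_1 = 2

[0; 2]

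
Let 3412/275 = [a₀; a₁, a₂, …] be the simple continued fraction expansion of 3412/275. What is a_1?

3412 ÷ 275 → quotient 12, remainder 112
275 ÷ 112 → quotient 2, remainder 51

2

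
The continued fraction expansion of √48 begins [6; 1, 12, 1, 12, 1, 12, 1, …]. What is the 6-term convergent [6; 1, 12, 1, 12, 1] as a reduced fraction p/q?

1351/195

Start with 1.
12 + 1/(1/1) = 12 + 1/1 = 13/1
1 + 1/(13/1) = 1 + 1/13 = 14/13
12 + 1/(14/13) = 12 + 13/14 = 181/14
1 + 1/(181/14) = 1 + 14/181 = 195/181
6 + 1/(195/181) = 6 + 181/195 = 1351/195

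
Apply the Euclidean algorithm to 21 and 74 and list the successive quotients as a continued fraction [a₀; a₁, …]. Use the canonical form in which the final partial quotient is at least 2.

21 = 0·74 + 21, so a_0 = 0
74 = 3·21 + 11, so a_1 = 3
21 = 1·11 + 10, so a_2 = 1
11 = 1·10 + 1, so a_3 = 1
10 = 10·1 + 0, so a_4 = 10

[0; 3, 1, 1, 10]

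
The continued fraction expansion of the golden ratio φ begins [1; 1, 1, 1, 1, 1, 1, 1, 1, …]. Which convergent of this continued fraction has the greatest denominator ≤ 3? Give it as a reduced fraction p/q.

List convergents until the denominator exceeds the bound:
a_0 = 1: 1/1  (≤ bound)
a_1 = 1: 2/1  (≤ bound)
a_2 = 1: 3/2  (≤ bound)
a_3 = 1: 5/3  (≤ bound)
a_4 = 1: 8/5  (> 3, stop)

5/3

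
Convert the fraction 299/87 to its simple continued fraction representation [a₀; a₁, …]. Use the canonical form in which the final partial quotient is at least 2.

[3; 2, 3, 2, 5]

299 ÷ 87 → quotient 3, remainder 38
87 ÷ 38 → quotient 2, remainder 11
38 ÷ 11 → quotient 3, remainder 5
11 ÷ 5 → quotient 2, remainder 1
5 ÷ 1 → quotient 5, remainder 0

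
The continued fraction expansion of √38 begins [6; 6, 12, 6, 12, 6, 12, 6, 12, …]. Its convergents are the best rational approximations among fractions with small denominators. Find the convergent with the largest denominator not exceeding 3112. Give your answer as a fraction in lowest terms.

List convergents until the denominator exceeds the bound:
a_0 = 6: 6/1  (≤ bound)
a_1 = 6: 37/6  (≤ bound)
a_2 = 12: 450/73  (≤ bound)
a_3 = 6: 2737/444  (≤ bound)
a_4 = 12: 33294/5401  (> 3112, stop)

2737/444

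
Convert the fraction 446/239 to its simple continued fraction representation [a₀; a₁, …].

[1; 1, 6, 2, 7, 2]

Apply division with remainder until the remainder is 0:
446 ÷ 239 → quotient 1, remainder 207
239 ÷ 207 → quotient 1, remainder 32
207 ÷ 32 → quotient 6, remainder 15
32 ÷ 15 → quotient 2, remainder 2
15 ÷ 2 → quotient 7, remainder 1
2 ÷ 1 → quotient 2, remainder 0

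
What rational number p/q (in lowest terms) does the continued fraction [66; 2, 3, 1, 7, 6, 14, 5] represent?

2047039/30809

a_0 = 66: 66/1
a_1 = 2: 133/2
a_2 = 3: 465/7
a_3 = 1: 598/9
a_4 = 7: 4651/70
a_5 = 6: 28504/429
a_6 = 14: 403707/6076
a_7 = 5: 2047039/30809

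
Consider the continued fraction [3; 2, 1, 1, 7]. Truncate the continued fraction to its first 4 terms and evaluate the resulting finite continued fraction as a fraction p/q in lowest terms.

Start with 1.
1 + 1/(1/1) = 1 + 1/1 = 2/1
2 + 1/(2/1) = 2 + 1/2 = 5/2
3 + 1/(5/2) = 3 + 2/5 = 17/5

17/5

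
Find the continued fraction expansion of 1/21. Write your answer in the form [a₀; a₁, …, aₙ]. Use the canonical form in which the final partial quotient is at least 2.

Apply division with remainder until the remainder is 0:
1 = 0·21 + 1, so a_0 = 0
21 = 21·1 + 0, so a_1 = 21

[0; 21]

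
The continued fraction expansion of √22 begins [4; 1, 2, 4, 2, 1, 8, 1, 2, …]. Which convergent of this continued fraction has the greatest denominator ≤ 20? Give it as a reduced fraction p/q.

61/13

a_0 = 4: 4/1  (≤ bound)
a_1 = 1: 5/1  (≤ bound)
a_2 = 2: 14/3  (≤ bound)
a_3 = 4: 61/13  (≤ bound)
a_4 = 2: 136/29  (> 20, stop)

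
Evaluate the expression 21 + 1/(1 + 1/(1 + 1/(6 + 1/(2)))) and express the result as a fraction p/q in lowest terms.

603/28

Start with 2.
6 + 1/(2/1) = 6 + 1/2 = 13/2
1 + 1/(13/2) = 1 + 2/13 = 15/13
1 + 1/(15/13) = 1 + 13/15 = 28/15
21 + 1/(28/15) = 21 + 15/28 = 603/28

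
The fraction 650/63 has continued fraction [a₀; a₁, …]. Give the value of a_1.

650 ÷ 63 → quotient 10, remainder 20
63 ÷ 20 → quotient 3, remainder 3

3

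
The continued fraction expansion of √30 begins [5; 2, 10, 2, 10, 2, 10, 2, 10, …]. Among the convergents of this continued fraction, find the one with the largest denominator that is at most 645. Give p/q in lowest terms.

a_0 = 5: 5/1  (≤ bound)
a_1 = 2: 11/2  (≤ bound)
a_2 = 10: 115/21  (≤ bound)
a_3 = 2: 241/44  (≤ bound)
a_4 = 10: 2525/461  (≤ bound)
a_5 = 2: 5291/966  (> 645, stop)

2525/461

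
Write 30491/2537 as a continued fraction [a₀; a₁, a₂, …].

[12; 53, 1, 46]

30491 ÷ 2537 → quotient 12, remainder 47
2537 ÷ 47 → quotient 53, remainder 46
47 ÷ 46 → quotient 1, remainder 1
46 ÷ 1 → quotient 46, remainder 0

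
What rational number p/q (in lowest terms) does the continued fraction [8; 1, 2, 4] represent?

113/13

Starting at the tail and folding back:
Start with 4.
2 + 1/(4/1) = 2 + 1/4 = 9/4
1 + 1/(9/4) = 1 + 4/9 = 13/9
8 + 1/(13/9) = 8 + 9/13 = 113/13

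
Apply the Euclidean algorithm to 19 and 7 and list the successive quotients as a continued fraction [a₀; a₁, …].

19 ÷ 7 → quotient 2, remainder 5
7 ÷ 5 → quotient 1, remainder 2
5 ÷ 2 → quotient 2, remainder 1
2 ÷ 1 → quotient 2, remainder 0

[2; 1, 2, 2]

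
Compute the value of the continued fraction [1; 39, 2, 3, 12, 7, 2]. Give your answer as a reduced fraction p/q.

52721/51417

Build up convergents one term at a time:
a_0 = 1: 1/1
a_1 = 39: 40/39
a_2 = 2: 81/79
a_3 = 3: 283/276
a_4 = 12: 3477/3391
a_5 = 7: 24622/24013
a_6 = 2: 52721/51417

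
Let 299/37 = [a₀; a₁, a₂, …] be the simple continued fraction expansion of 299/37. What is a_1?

12

299 ÷ 37 → quotient 8, remainder 3
37 ÷ 3 → quotient 12, remainder 1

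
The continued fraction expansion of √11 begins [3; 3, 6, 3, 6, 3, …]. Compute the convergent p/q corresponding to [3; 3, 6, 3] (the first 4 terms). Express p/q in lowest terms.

199/60

Collapse the nested fraction from the inside out:
Start with 3.
6 + 1/(3/1) = 6 + 1/3 = 19/3
3 + 1/(19/3) = 3 + 3/19 = 60/19
3 + 1/(60/19) = 3 + 19/60 = 199/60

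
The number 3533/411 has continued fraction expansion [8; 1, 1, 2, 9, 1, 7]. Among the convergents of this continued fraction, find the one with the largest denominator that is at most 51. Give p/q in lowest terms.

404/47

List convergents until the denominator exceeds the bound:
a_0 = 8: 8/1  (≤ bound)
a_1 = 1: 9/1  (≤ bound)
a_2 = 1: 17/2  (≤ bound)
a_3 = 2: 43/5  (≤ bound)
a_4 = 9: 404/47  (≤ bound)
a_5 = 1: 447/52  (> 51, stop)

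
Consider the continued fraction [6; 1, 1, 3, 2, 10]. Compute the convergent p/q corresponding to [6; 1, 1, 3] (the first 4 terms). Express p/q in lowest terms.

46/7

Compute successive convergents:
a_0 = 6: 6/1
a_1 = 1: 7/1
a_2 = 1: 13/2
a_3 = 3: 46/7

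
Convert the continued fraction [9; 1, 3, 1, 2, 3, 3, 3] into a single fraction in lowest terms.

5011/512

Build up convergents one term at a time:
a_0 = 9: 9/1
a_1 = 1: 10/1
a_2 = 3: 39/4
a_3 = 1: 49/5
a_4 = 2: 137/14
a_5 = 3: 460/47
a_6 = 3: 1517/155
a_7 = 3: 5011/512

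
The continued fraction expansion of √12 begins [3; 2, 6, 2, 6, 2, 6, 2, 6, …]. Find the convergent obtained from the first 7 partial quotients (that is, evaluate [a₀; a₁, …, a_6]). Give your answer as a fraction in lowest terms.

8733/2521

Start with 6.
2 + 1/(6/1) = 2 + 1/6 = 13/6
6 + 1/(13/6) = 6 + 6/13 = 84/13
2 + 1/(84/13) = 2 + 13/84 = 181/84
6 + 1/(181/84) = 6 + 84/181 = 1170/181
2 + 1/(1170/181) = 2 + 181/1170 = 2521/1170
3 + 1/(2521/1170) = 3 + 1170/2521 = 8733/2521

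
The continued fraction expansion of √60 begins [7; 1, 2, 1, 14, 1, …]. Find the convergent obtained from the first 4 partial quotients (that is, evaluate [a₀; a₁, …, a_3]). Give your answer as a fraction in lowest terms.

Work from the innermost term outward:
Start with 1.
2 + 1/(1/1) = 2 + 1/1 = 3/1
1 + 1/(3/1) = 1 + 1/3 = 4/3
7 + 1/(4/3) = 7 + 3/4 = 31/4

31/4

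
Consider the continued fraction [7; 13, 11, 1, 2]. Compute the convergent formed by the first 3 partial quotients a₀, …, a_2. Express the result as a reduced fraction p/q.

1019/144

Start with 11.
13 + 1/(11/1) = 13 + 1/11 = 144/11
7 + 1/(144/11) = 7 + 11/144 = 1019/144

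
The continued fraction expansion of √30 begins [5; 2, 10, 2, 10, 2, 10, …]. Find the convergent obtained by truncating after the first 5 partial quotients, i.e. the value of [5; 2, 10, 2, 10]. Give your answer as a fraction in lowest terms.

2525/461

a_0 = 5: 5/1
a_1 = 2: 11/2
a_2 = 10: 115/21
a_3 = 2: 241/44
a_4 = 10: 2525/461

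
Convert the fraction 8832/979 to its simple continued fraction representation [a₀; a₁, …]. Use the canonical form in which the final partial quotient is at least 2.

[9; 46, 1, 1, 1, 1, 1, 2]

⌊8832/979⌋ = 9, remainder 21
⌊979/21⌋ = 46, remainder 13
⌊21/13⌋ = 1, remainder 8
⌊13/8⌋ = 1, remainder 5
⌊8/5⌋ = 1, remainder 3
⌊5/3⌋ = 1, remainder 2
⌊3/2⌋ = 1, remainder 1
⌊2/1⌋ = 2, remainder 0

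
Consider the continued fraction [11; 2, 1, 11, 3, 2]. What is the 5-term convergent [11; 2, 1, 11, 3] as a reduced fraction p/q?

Start with 3.
11 + 1/(3/1) = 11 + 1/3 = 34/3
1 + 1/(34/3) = 1 + 3/34 = 37/34
2 + 1/(37/34) = 2 + 34/37 = 108/37
11 + 1/(108/37) = 11 + 37/108 = 1225/108

1225/108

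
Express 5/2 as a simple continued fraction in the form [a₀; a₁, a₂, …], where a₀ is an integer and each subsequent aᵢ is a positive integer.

[2; 2]

⌊5/2⌋ = 2, remainder 1
⌊2/1⌋ = 2, remainder 0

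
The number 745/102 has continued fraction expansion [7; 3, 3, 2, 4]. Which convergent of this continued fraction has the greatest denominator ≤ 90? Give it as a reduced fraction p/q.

a_0 = 7: 7/1  (≤ bound)
a_1 = 3: 22/3  (≤ bound)
a_2 = 3: 73/10  (≤ bound)
a_3 = 2: 168/23  (≤ bound)
a_4 = 4: 745/102  (> 90, stop)

168/23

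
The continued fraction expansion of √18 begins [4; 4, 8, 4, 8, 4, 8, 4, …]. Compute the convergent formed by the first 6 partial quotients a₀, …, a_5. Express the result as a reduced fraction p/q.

Start with 4.
8 + 1/(4/1) = 8 + 1/4 = 33/4
4 + 1/(33/4) = 4 + 4/33 = 136/33
8 + 1/(136/33) = 8 + 33/136 = 1121/136
4 + 1/(1121/136) = 4 + 136/1121 = 4620/1121
4 + 1/(4620/1121) = 4 + 1121/4620 = 19601/4620

19601/4620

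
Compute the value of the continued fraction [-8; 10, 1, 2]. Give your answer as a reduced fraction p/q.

Start with 2.
1 + 1/(2/1) = 1 + 1/2 = 3/2
10 + 1/(3/2) = 10 + 2/3 = 32/3
-8 + 1/(32/3) = -8 + 3/32 = -253/32

-253/32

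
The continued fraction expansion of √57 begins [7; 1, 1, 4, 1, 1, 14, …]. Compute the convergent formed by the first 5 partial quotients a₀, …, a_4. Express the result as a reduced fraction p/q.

83/11

Work from the innermost term outward:
Start with 1.
4 + 1/(1/1) = 4 + 1/1 = 5/1
1 + 1/(5/1) = 1 + 1/5 = 6/5
1 + 1/(6/5) = 1 + 5/6 = 11/6
7 + 1/(11/6) = 7 + 6/11 = 83/11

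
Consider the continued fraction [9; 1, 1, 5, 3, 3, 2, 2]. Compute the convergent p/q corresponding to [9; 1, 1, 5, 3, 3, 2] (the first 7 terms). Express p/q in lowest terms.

2548/267

a_0 = 9: 9/1
a_1 = 1: 10/1
a_2 = 1: 19/2
a_3 = 5: 105/11
a_4 = 3: 334/35
a_5 = 3: 1107/116
a_6 = 2: 2548/267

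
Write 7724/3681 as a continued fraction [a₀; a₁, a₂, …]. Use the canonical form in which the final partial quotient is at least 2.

7724 ÷ 3681 → quotient 2, remainder 362
3681 ÷ 362 → quotient 10, remainder 61
362 ÷ 61 → quotient 5, remainder 57
61 ÷ 57 → quotient 1, remainder 4
57 ÷ 4 → quotient 14, remainder 1
4 ÷ 1 → quotient 4, remainder 0

[2; 10, 5, 1, 14, 4]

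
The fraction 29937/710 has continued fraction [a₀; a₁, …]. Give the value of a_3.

1

⌊29937/710⌋ = 42, remainder 117
⌊710/117⌋ = 6, remainder 8
⌊117/8⌋ = 14, remainder 5
⌊8/5⌋ = 1, remainder 3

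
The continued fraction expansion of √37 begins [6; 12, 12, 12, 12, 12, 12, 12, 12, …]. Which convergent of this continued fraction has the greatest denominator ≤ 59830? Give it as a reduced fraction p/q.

a_0 = 6: 6/1  (≤ bound)
a_1 = 12: 73/12  (≤ bound)
a_2 = 12: 882/145  (≤ bound)
a_3 = 12: 10657/1752  (≤ bound)
a_4 = 12: 128766/21169  (≤ bound)
a_5 = 12: 1555849/255780  (> 59830, stop)

128766/21169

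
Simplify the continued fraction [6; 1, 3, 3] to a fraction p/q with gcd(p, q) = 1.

88/13

Build up convergents one term at a time:
a_0 = 6: 6/1
a_1 = 1: 7/1
a_2 = 3: 27/4
a_3 = 3: 88/13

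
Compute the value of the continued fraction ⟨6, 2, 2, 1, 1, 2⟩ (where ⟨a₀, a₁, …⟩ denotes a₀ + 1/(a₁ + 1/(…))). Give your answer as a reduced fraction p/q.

199/31

Use the convergent recurrence hₖ = aₖ·hₖ₋₁ + hₖ₋₂ (and likewise for the denominators kₖ):
a_0 = 6: 6/1
a_1 = 2: 13/2
a_2 = 2: 32/5
a_3 = 1: 45/7
a_4 = 1: 77/12
a_5 = 2: 199/31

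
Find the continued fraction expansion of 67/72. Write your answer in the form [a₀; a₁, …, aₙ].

[0; 1, 13, 2, 2]

⌊67/72⌋ = 0, remainder 67
⌊72/67⌋ = 1, remainder 5
⌊67/5⌋ = 13, remainder 2
⌊5/2⌋ = 2, remainder 1
⌊2/1⌋ = 2, remainder 0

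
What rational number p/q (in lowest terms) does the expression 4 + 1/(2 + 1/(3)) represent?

31/7

Start with 3.
2 + 1/(3/1) = 2 + 1/3 = 7/3
4 + 1/(7/3) = 4 + 3/7 = 31/7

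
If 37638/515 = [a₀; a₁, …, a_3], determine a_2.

37638 ÷ 515 → quotient 73, remainder 43
515 ÷ 43 → quotient 11, remainder 42
43 ÷ 42 → quotient 1, remainder 1

1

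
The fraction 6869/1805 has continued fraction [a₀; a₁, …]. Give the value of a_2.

4

Apply division with remainder until the remainder is 0:
6869 ÷ 1805 → quotient 3, remainder 1454
1805 ÷ 1454 → quotient 1, remainder 351
1454 ÷ 351 → quotient 4, remainder 50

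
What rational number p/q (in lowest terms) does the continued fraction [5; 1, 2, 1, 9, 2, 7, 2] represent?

7513/1308

Start with 2.
7 + 1/(2/1) = 7 + 1/2 = 15/2
2 + 1/(15/2) = 2 + 2/15 = 32/15
9 + 1/(32/15) = 9 + 15/32 = 303/32
1 + 1/(303/32) = 1 + 32/303 = 335/303
2 + 1/(335/303) = 2 + 303/335 = 973/335
1 + 1/(973/335) = 1 + 335/973 = 1308/973
5 + 1/(1308/973) = 5 + 973/1308 = 7513/1308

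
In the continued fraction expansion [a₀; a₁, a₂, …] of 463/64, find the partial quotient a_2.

3

463 = 7·64 + 15, so a_0 = 7
64 = 4·15 + 4, so a_1 = 4
15 = 3·4 + 3, so a_2 = 3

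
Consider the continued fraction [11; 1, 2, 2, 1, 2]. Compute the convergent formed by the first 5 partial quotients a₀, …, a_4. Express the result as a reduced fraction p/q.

117/10

a_0 = 11: 11/1
a_1 = 1: 12/1
a_2 = 2: 35/3
a_3 = 2: 82/7
a_4 = 1: 117/10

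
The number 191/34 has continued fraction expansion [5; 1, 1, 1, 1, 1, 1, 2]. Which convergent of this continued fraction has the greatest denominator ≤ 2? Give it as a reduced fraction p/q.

a_0 = 5: 5/1  (≤ bound)
a_1 = 1: 6/1  (≤ bound)
a_2 = 1: 11/2  (≤ bound)
a_3 = 1: 17/3  (> 2, stop)

11/2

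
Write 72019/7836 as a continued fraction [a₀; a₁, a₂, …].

[9; 5, 4, 7, 12, 1, 3]

72019 = 9·7836 + 1495, so a_0 = 9
7836 = 5·1495 + 361, so a_1 = 5
1495 = 4·361 + 51, so a_2 = 4
361 = 7·51 + 4, so a_3 = 7
51 = 12·4 + 3, so a_4 = 12
4 = 1·3 + 1, so a_5 = 1
3 = 3·1 + 0, so a_6 = 3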